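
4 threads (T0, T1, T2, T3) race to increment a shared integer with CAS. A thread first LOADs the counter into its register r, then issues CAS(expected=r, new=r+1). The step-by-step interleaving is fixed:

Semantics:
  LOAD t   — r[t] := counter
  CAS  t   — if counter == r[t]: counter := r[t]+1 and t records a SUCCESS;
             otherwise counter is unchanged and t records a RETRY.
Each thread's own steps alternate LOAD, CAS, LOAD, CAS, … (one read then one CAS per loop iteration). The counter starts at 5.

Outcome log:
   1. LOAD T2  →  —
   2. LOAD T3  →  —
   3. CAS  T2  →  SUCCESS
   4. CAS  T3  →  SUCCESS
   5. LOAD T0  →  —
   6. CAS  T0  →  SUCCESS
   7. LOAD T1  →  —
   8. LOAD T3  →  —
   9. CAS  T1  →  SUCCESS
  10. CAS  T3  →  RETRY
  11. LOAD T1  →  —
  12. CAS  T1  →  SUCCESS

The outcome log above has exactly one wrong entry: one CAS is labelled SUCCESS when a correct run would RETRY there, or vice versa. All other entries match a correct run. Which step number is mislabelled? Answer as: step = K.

step = 4

Correct run:
T2 LOAD — after: cnt=5, r=5 — load
T3 LOAD — after: cnt=5, r=5 — load
T2 CAS — after: cnt=6, r=5 — ok
T3 CAS — after: cnt=6, r=5 — retry
T0 LOAD — after: cnt=6, r=6 — load
T0 CAS — after: cnt=7, r=6 — ok
T1 LOAD — after: cnt=7, r=7 — load
T3 LOAD — after: cnt=7, r=7 — load
T1 CAS — after: cnt=8, r=7 — ok
T3 CAS — after: cnt=8, r=7 — retry
T1 LOAD — after: cnt=8, r=8 — load
T1 CAS — after: cnt=9, r=8 — ok
Flip is step 4.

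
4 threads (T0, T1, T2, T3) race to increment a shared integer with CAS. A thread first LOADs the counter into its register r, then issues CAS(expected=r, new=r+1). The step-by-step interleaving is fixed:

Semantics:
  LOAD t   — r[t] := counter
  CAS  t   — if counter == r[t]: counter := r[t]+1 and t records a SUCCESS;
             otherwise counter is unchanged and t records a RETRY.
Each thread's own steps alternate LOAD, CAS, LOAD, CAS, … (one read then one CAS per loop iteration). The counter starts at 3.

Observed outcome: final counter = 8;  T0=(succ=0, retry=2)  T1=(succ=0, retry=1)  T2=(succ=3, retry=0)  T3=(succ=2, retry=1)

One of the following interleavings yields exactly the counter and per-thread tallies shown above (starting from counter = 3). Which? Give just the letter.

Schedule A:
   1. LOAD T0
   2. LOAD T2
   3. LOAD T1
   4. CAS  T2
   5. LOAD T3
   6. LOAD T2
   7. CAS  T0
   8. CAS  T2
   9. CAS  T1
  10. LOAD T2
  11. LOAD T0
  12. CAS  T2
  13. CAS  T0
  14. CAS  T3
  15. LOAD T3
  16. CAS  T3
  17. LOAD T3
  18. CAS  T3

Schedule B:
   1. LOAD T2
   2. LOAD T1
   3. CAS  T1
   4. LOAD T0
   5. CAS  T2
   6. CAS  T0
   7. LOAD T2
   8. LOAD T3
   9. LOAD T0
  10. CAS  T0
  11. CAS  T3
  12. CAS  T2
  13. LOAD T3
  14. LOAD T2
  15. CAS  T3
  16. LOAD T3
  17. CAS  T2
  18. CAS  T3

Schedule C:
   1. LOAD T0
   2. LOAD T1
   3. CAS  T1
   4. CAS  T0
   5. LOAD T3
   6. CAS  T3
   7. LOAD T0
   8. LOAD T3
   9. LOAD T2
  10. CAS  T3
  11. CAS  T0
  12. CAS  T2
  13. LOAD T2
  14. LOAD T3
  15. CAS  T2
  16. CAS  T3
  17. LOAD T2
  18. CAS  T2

Simulating candidate A:
1. LOAD T0 → mem=3 r[T0]=3 [LOAD]
2. LOAD T2 → mem=3 r[T2]=3 [LOAD]
3. LOAD T1 → mem=3 r[T1]=3 [LOAD]
4. CAS T2 → mem=4 r[T2]=3 [OK]
5. LOAD T3 → mem=4 r[T3]=4 [LOAD]
6. LOAD T2 → mem=4 r[T2]=4 [LOAD]
7. CAS T0 → mem=4 r[T0]=3 [RETRY]
8. CAS T2 → mem=5 r[T2]=4 [OK]
9. CAS T1 → mem=5 r[T1]=3 [RETRY]
10. LOAD T2 → mem=5 r[T2]=5 [LOAD]
11. LOAD T0 → mem=5 r[T0]=5 [LOAD]
12. CAS T2 → mem=6 r[T2]=5 [OK]
13. CAS T0 → mem=6 r[T0]=5 [RETRY]
14. CAS T3 → mem=6 r[T3]=4 [RETRY]
15. LOAD T3 → mem=6 r[T3]=6 [LOAD]
16. CAS T3 → mem=7 r[T3]=6 [OK]
17. LOAD T3 → mem=7 r[T3]=7 [LOAD]
18. CAS T3 → mem=8 r[T3]=7 [OK]

A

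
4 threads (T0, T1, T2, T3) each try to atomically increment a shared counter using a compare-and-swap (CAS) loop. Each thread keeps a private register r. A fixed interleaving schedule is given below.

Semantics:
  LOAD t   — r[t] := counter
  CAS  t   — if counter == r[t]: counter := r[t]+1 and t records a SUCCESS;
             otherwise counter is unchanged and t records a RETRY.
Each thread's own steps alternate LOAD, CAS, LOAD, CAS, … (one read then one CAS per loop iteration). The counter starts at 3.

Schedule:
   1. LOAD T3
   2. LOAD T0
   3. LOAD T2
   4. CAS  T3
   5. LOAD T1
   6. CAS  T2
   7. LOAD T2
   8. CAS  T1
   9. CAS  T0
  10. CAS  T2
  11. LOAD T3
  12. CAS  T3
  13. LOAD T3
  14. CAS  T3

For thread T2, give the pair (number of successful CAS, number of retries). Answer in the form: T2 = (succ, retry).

T3 LOAD — after: cnt=3, r=3 — load
T0 LOAD — after: cnt=3, r=3 — load
T2 LOAD — after: cnt=3, r=3 — load
T3 CAS — after: cnt=4, r=3 — ok
T1 LOAD — after: cnt=4, r=4 — load
T2 CAS — after: cnt=4, r=3 — retry
T2 LOAD — after: cnt=4, r=4 — load
T1 CAS — after: cnt=5, r=4 — ok
T0 CAS — after: cnt=5, r=3 — retry
T2 CAS — after: cnt=5, r=4 — retry
T3 LOAD — after: cnt=5, r=5 — load
T3 CAS — after: cnt=6, r=5 — ok
T3 LOAD — after: cnt=6, r=6 — load
T3 CAS — after: cnt=7, r=6 — ok

T2 = (0, 2)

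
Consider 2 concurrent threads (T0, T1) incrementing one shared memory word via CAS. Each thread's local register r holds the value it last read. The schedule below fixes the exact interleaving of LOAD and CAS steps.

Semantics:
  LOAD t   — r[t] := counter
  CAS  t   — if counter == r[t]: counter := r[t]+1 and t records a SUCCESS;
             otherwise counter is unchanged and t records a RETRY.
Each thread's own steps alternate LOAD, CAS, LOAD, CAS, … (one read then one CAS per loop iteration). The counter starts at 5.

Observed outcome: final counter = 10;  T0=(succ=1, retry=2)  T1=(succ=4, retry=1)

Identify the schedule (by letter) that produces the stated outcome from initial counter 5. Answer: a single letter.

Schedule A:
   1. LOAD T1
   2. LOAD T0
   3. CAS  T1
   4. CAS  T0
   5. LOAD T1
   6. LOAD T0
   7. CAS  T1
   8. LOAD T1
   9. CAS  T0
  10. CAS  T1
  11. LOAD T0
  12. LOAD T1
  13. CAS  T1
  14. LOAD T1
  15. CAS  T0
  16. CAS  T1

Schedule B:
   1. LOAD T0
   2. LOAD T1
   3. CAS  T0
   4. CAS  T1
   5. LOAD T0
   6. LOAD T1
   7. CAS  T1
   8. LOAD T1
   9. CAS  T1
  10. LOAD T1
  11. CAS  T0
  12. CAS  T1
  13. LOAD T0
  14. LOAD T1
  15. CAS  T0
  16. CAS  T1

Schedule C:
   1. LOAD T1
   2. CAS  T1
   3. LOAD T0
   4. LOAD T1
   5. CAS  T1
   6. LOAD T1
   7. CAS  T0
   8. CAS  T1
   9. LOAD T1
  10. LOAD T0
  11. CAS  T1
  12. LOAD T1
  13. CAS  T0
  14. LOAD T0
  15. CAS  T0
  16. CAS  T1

Tracing schedule C:
1. LOAD T1 → mem=5 r[T1]=5 [LOAD]
2. CAS T1 → mem=6 r[T1]=5 [OK]
3. LOAD T0 → mem=6 r[T0]=6 [LOAD]
4. LOAD T1 → mem=6 r[T1]=6 [LOAD]
5. CAS T1 → mem=7 r[T1]=6 [OK]
6. LOAD T1 → mem=7 r[T1]=7 [LOAD]
7. CAS T0 → mem=7 r[T0]=6 [RETRY]
8. CAS T1 → mem=8 r[T1]=7 [OK]
9. LOAD T1 → mem=8 r[T1]=8 [LOAD]
10. LOAD T0 → mem=8 r[T0]=8 [LOAD]
11. CAS T1 → mem=9 r[T1]=8 [OK]
12. LOAD T1 → mem=9 r[T1]=9 [LOAD]
13. CAS T0 → mem=9 r[T0]=8 [RETRY]
14. LOAD T0 → mem=9 r[T0]=9 [LOAD]
15. CAS T0 → mem=10 r[T0]=9 [OK]
16. CAS T1 → mem=10 r[T1]=9 [RETRY]

C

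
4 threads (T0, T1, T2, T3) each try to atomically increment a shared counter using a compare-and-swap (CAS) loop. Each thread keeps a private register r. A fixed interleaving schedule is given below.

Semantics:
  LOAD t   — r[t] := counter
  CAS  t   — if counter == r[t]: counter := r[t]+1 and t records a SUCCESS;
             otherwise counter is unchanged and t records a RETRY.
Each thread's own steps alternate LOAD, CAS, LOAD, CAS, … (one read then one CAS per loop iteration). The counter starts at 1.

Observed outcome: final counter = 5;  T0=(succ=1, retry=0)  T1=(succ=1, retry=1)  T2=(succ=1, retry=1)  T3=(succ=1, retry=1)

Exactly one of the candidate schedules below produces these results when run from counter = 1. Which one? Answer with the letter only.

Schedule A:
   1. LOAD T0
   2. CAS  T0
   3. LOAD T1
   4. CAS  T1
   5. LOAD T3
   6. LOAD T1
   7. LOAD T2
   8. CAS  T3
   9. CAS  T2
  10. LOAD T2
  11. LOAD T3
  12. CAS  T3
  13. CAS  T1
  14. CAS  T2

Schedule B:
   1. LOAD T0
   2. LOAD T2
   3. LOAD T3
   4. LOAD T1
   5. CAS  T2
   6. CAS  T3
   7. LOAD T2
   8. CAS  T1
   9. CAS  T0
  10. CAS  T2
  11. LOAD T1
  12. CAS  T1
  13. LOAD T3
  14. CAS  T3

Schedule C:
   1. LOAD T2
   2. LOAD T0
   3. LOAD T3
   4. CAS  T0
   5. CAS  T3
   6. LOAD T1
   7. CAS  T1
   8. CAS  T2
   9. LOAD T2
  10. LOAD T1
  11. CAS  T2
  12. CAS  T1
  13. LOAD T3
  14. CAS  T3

C

Simulating candidate C:
1. LOAD T2 → mem=1 r[T2]=1 [LOAD]
2. LOAD T0 → mem=1 r[T0]=1 [LOAD]
3. LOAD T3 → mem=1 r[T3]=1 [LOAD]
4. CAS T0 → mem=2 r[T0]=1 [OK]
5. CAS T3 → mem=2 r[T3]=1 [RETRY]
6. LOAD T1 → mem=2 r[T1]=2 [LOAD]
7. CAS T1 → mem=3 r[T1]=2 [OK]
8. CAS T2 → mem=3 r[T2]=1 [RETRY]
9. LOAD T2 → mem=3 r[T2]=3 [LOAD]
10. LOAD T1 → mem=3 r[T1]=3 [LOAD]
11. CAS T2 → mem=4 r[T2]=3 [OK]
12. CAS T1 → mem=4 r[T1]=3 [RETRY]
13. LOAD T3 → mem=4 r[T3]=4 [LOAD]
14. CAS T3 → mem=5 r[T3]=4 [OK]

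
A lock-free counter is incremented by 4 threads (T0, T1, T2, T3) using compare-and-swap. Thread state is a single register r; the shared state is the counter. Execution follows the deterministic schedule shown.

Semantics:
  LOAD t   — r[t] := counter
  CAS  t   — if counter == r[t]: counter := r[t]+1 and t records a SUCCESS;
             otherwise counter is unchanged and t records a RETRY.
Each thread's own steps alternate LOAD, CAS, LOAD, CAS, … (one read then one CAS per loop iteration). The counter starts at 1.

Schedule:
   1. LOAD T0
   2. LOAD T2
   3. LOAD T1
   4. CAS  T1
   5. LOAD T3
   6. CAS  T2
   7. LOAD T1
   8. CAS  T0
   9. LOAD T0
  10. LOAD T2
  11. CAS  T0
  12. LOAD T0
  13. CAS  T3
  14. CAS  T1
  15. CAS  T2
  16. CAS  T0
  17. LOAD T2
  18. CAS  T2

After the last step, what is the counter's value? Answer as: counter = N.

1. LOAD T0 → mem=1 r[T0]=1 [LOAD]
2. LOAD T2 → mem=1 r[T2]=1 [LOAD]
3. LOAD T1 → mem=1 r[T1]=1 [LOAD]
4. CAS T1 → mem=2 r[T1]=1 [OK]
5. LOAD T3 → mem=2 r[T3]=2 [LOAD]
6. CAS T2 → mem=2 r[T2]=1 [RETRY]
7. LOAD T1 → mem=2 r[T1]=2 [LOAD]
8. CAS T0 → mem=2 r[T0]=1 [RETRY]
9. LOAD T0 → mem=2 r[T0]=2 [LOAD]
10. LOAD T2 → mem=2 r[T2]=2 [LOAD]
11. CAS T0 → mem=3 r[T0]=2 [OK]
12. LOAD T0 → mem=3 r[T0]=3 [LOAD]
13. CAS T3 → mem=3 r[T3]=2 [RETRY]
14. CAS T1 → mem=3 r[T1]=2 [RETRY]
15. CAS T2 → mem=3 r[T2]=2 [RETRY]
16. CAS T0 → mem=4 r[T0]=3 [OK]
17. LOAD T2 → mem=4 r[T2]=4 [LOAD]
18. CAS T2 → mem=5 r[T2]=4 [OK]

counter = 5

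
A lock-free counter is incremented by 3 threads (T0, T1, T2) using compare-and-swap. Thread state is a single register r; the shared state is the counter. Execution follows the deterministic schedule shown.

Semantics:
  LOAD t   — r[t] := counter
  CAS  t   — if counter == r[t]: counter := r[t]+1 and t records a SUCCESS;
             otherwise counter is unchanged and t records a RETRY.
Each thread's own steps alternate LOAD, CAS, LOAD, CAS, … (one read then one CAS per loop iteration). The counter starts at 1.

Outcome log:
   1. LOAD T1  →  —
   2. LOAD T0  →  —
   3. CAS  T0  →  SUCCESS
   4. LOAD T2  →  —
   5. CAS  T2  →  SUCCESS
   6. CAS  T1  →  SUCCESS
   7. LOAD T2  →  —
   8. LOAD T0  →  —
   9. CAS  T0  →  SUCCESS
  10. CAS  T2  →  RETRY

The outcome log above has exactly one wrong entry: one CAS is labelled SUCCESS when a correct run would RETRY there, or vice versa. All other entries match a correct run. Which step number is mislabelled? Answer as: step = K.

Re-executing:
T1 LOAD — after: cnt=1, r=1 — load
T0 LOAD — after: cnt=1, r=1 — load
T0 CAS — after: cnt=2, r=1 — ok
T2 LOAD — after: cnt=2, r=2 — load
T2 CAS — after: cnt=3, r=2 — ok
T1 CAS — after: cnt=3, r=1 — retry
T2 LOAD — after: cnt=3, r=3 — load
T0 LOAD — after: cnt=3, r=3 — load
T0 CAS — after: cnt=4, r=3 — ok
T2 CAS — after: cnt=4, r=3 — retry
Flip is step 6.

step = 6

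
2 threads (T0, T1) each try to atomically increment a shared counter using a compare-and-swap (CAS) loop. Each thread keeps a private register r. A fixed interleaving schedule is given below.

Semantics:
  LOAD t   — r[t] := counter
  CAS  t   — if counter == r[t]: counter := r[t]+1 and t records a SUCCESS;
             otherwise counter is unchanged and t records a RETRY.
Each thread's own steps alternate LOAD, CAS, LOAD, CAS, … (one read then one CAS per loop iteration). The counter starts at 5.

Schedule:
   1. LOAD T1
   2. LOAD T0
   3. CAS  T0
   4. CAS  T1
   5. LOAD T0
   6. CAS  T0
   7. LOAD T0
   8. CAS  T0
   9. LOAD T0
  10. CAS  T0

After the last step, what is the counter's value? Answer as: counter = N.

T1 LOAD — after: cnt=5, r=5 — load
T0 LOAD — after: cnt=5, r=5 — load
T0 CAS — after: cnt=6, r=5 — ok
T1 CAS — after: cnt=6, r=5 — retry
T0 LOAD — after: cnt=6, r=6 — load
T0 CAS — after: cnt=7, r=6 — ok
T0 LOAD — after: cnt=7, r=7 — load
T0 CAS — after: cnt=8, r=7 — ok
T0 LOAD — after: cnt=8, r=8 — load
T0 CAS — after: cnt=9, r=8 — ok

counter = 9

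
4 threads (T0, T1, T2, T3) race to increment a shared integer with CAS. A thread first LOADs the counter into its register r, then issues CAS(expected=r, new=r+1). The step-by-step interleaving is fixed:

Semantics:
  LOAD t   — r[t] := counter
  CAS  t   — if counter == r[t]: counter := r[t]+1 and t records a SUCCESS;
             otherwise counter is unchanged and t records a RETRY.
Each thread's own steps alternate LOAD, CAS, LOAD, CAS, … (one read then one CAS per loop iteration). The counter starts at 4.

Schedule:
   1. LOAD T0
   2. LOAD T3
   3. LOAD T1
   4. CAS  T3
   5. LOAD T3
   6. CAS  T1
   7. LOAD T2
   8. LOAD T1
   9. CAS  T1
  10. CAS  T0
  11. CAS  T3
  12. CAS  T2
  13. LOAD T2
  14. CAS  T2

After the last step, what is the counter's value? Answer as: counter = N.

counter = 7

1. LOAD T0 → mem=4 r[T0]=4 [LOAD]
2. LOAD T3 → mem=4 r[T3]=4 [LOAD]
3. LOAD T1 → mem=4 r[T1]=4 [LOAD]
4. CAS T3 → mem=5 r[T3]=4 [OK]
5. LOAD T3 → mem=5 r[T3]=5 [LOAD]
6. CAS T1 → mem=5 r[T1]=4 [RETRY]
7. LOAD T2 → mem=5 r[T2]=5 [LOAD]
8. LOAD T1 → mem=5 r[T1]=5 [LOAD]
9. CAS T1 → mem=6 r[T1]=5 [OK]
10. CAS T0 → mem=6 r[T0]=4 [RETRY]
11. CAS T3 → mem=6 r[T3]=5 [RETRY]
12. CAS T2 → mem=6 r[T2]=5 [RETRY]
13. LOAD T2 → mem=6 r[T2]=6 [LOAD]
14. CAS T2 → mem=7 r[T2]=6 [OK]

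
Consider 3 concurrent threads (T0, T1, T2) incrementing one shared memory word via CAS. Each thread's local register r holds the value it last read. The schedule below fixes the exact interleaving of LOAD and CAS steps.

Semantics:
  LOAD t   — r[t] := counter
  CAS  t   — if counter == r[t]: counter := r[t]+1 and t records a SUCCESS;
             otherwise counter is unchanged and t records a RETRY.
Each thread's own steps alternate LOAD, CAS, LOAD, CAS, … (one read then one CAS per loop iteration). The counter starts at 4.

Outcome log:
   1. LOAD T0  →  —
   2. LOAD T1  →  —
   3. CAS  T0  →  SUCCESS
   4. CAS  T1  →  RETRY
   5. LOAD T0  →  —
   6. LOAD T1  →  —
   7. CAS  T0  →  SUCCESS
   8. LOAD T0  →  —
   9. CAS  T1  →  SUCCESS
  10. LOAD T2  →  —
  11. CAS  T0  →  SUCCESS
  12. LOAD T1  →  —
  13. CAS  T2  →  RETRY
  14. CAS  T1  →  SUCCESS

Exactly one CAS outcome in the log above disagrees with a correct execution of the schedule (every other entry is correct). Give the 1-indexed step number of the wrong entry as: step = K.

step = 9

Re-executing:
[1] T0.load  rd  (counter 4, T0.r 4)
[2] T1.load  rd  (counter 4, T1.r 4)
[3] T0.cas  hit  (counter 5, T0.r 4)
[4] T1.cas  miss  (counter 5, T1.r 4)
[5] T0.load  rd  (counter 5, T0.r 5)
[6] T1.load  rd  (counter 5, T1.r 5)
[7] T0.cas  hit  (counter 6, T0.r 5)
[8] T0.load  rd  (counter 6, T0.r 6)
[9] T1.cas  miss  (counter 6, T1.r 5)
[10] T2.load  rd  (counter 6, T2.r 6)
[11] T0.cas  hit  (counter 7, T0.r 6)
[12] T1.load  rd  (counter 7, T1.r 7)
[13] T2.cas  miss  (counter 7, T2.r 6)
[14] T1.cas  hit  (counter 8, T1.r 7)
Flip is step 9.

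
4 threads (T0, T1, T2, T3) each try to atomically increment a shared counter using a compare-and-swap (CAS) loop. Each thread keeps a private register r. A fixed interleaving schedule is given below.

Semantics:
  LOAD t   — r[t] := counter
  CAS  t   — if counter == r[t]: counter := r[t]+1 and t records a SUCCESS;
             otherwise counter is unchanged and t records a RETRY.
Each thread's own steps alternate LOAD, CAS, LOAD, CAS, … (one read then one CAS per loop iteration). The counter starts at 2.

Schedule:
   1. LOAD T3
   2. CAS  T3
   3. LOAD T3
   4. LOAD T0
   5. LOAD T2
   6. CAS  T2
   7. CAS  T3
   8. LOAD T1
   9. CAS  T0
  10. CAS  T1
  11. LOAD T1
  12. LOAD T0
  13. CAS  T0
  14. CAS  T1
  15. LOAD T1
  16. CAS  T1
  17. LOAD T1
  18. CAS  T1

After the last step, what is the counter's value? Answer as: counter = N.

counter = 8

step 1: T3 LOAD ⇒ load; ctr=2 reg=2
step 2: T3 CAS ⇒ ok; ctr=3 reg=2
step 3: T3 LOAD ⇒ load; ctr=3 reg=3
step 4: T0 LOAD ⇒ load; ctr=3 reg=3
step 5: T2 LOAD ⇒ load; ctr=3 reg=3
step 6: T2 CAS ⇒ ok; ctr=4 reg=3
step 7: T3 CAS ⇒ retry; ctr=4 reg=3
step 8: T1 LOAD ⇒ load; ctr=4 reg=4
step 9: T0 CAS ⇒ retry; ctr=4 reg=3
step 10: T1 CAS ⇒ ok; ctr=5 reg=4
step 11: T1 LOAD ⇒ load; ctr=5 reg=5
step 12: T0 LOAD ⇒ load; ctr=5 reg=5
step 13: T0 CAS ⇒ ok; ctr=6 reg=5
step 14: T1 CAS ⇒ retry; ctr=6 reg=5
step 15: T1 LOAD ⇒ load; ctr=6 reg=6
step 16: T1 CAS ⇒ ok; ctr=7 reg=6
step 17: T1 LOAD ⇒ load; ctr=7 reg=7
step 18: T1 CAS ⇒ ok; ctr=8 reg=7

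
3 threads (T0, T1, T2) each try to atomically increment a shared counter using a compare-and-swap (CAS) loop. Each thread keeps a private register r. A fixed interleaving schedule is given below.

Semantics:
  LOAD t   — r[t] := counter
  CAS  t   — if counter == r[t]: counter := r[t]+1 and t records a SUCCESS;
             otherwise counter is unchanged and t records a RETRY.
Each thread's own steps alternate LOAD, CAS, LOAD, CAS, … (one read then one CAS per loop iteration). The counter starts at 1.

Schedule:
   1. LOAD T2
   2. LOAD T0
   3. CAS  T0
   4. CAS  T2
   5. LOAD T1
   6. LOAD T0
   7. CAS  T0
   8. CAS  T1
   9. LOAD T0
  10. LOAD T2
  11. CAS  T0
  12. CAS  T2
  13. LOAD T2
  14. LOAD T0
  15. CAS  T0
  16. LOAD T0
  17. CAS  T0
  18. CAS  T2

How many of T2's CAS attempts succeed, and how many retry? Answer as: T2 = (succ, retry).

#1 T2 reads 1
#2 T0 reads 1
#3 T0 CAS(1→2) writes; counter now 2
#4 T2 CAS(1→2) fails; counter now 2
#5 T1 reads 2
#6 T0 reads 2
#7 T0 CAS(2→3) writes; counter now 3
#8 T1 CAS(2→3) fails; counter now 3
#9 T0 reads 3
#10 T2 reads 3
#11 T0 CAS(3→4) writes; counter now 4
#12 T2 CAS(3→4) fails; counter now 4
#13 T2 reads 4
#14 T0 reads 4
#15 T0 CAS(4→5) writes; counter now 5
#16 T0 reads 5
#17 T0 CAS(5→6) writes; counter now 6
#18 T2 CAS(4→5) fails; counter now 6

T2 = (0, 3)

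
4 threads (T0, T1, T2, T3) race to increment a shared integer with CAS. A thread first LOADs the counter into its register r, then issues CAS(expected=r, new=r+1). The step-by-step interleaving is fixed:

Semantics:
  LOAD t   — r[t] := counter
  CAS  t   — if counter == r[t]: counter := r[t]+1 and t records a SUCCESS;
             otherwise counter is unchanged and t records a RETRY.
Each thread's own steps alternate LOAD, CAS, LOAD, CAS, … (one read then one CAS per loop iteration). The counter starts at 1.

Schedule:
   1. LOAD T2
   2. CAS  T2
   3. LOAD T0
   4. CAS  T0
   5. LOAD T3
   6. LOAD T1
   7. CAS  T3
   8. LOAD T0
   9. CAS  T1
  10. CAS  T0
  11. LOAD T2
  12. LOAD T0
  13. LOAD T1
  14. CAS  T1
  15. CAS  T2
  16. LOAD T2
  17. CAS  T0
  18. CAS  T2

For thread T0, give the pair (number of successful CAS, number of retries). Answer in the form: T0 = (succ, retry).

step 1: T2 LOAD ⇒ load; ctr=1 reg=1
step 2: T2 CAS ⇒ ok; ctr=2 reg=1
step 3: T0 LOAD ⇒ load; ctr=2 reg=2
step 4: T0 CAS ⇒ ok; ctr=3 reg=2
step 5: T3 LOAD ⇒ load; ctr=3 reg=3
step 6: T1 LOAD ⇒ load; ctr=3 reg=3
step 7: T3 CAS ⇒ ok; ctr=4 reg=3
step 8: T0 LOAD ⇒ load; ctr=4 reg=4
step 9: T1 CAS ⇒ retry; ctr=4 reg=3
step 10: T0 CAS ⇒ ok; ctr=5 reg=4
step 11: T2 LOAD ⇒ load; ctr=5 reg=5
step 12: T0 LOAD ⇒ load; ctr=5 reg=5
step 13: T1 LOAD ⇒ load; ctr=5 reg=5
step 14: T1 CAS ⇒ ok; ctr=6 reg=5
step 15: T2 CAS ⇒ retry; ctr=6 reg=5
step 16: T2 LOAD ⇒ load; ctr=6 reg=6
step 17: T0 CAS ⇒ retry; ctr=6 reg=5
step 18: T2 CAS ⇒ ok; ctr=7 reg=6

T0 = (2, 1)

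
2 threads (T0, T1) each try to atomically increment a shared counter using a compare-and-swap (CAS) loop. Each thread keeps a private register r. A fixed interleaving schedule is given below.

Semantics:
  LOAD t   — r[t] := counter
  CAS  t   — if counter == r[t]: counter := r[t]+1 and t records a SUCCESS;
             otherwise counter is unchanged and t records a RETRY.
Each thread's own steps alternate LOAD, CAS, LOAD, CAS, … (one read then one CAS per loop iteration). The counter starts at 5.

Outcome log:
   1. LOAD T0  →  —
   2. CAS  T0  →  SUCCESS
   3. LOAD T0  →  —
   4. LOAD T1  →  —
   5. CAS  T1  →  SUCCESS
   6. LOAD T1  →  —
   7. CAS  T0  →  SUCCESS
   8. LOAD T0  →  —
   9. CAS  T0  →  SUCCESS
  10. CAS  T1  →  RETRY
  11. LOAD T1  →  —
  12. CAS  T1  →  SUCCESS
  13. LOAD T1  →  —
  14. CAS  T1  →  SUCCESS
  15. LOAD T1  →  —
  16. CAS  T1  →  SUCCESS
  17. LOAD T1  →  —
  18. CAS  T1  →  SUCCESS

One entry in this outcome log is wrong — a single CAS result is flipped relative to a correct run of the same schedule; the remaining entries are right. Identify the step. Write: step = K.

step = 7

Correct run:
T0 LOAD — after: cnt=5, r=5 — load
T0 CAS — after: cnt=6, r=5 — ok
T0 LOAD — after: cnt=6, r=6 — load
T1 LOAD — after: cnt=6, r=6 — load
T1 CAS — after: cnt=7, r=6 — ok
T1 LOAD — after: cnt=7, r=7 — load
T0 CAS — after: cnt=7, r=6 — retry
T0 LOAD — after: cnt=7, r=7 — load
T0 CAS — after: cnt=8, r=7 — ok
T1 CAS — after: cnt=8, r=7 — retry
T1 LOAD — after: cnt=8, r=8 — load
T1 CAS — after: cnt=9, r=8 — ok
T1 LOAD — after: cnt=9, r=9 — load
T1 CAS — after: cnt=10, r=9 — ok
T1 LOAD — after: cnt=10, r=10 — load
T1 CAS — after: cnt=11, r=10 — ok
T1 LOAD — after: cnt=11, r=11 — load
T1 CAS — after: cnt=12, r=11 — ok
Flip is step 7.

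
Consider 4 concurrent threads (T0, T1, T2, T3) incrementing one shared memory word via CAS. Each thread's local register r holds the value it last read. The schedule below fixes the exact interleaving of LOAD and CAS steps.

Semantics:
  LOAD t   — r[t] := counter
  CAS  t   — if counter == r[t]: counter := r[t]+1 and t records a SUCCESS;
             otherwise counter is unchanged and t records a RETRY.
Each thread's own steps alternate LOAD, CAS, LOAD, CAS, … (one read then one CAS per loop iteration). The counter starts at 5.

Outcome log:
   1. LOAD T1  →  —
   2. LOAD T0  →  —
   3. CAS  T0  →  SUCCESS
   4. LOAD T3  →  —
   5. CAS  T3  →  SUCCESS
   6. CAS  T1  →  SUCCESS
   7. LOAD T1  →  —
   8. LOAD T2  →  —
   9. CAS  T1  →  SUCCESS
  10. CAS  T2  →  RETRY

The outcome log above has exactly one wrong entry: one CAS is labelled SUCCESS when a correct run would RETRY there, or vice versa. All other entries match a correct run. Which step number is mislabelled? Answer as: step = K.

Correct run:
   1) LOAD T1:  M=5  r_T1=5
   2) LOAD T0:  M=5  r_T0=5
   3) CAS  T0:  M=6  r_T0=5 ✓
   4) LOAD T3:  M=6  r_T3=6
   5) CAS  T3:  M=7  r_T3=6 ✓
   6) CAS  T1:  M=7  r_T1=5 ✗
   7) LOAD T1:  M=7  r_T1=7
   8) LOAD T2:  M=7  r_T2=7
   9) CAS  T1:  M=8  r_T1=7 ✓
  10) CAS  T2:  M=8  r_T2=7 ✗
Mismatch at 6.

step = 6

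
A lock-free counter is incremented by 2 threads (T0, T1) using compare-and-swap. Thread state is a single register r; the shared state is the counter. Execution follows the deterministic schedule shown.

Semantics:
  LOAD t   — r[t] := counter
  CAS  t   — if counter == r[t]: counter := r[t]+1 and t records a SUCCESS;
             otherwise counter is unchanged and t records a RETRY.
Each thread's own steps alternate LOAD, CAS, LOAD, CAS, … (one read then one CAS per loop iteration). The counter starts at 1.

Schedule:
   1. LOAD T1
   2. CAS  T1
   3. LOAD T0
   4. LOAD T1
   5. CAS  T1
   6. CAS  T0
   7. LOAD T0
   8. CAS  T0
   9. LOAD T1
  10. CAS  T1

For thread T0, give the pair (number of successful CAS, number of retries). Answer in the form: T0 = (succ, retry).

1. LOAD T1 → mem=1 r[T1]=1 [LOAD]
2. CAS T1 → mem=2 r[T1]=1 [OK]
3. LOAD T0 → mem=2 r[T0]=2 [LOAD]
4. LOAD T1 → mem=2 r[T1]=2 [LOAD]
5. CAS T1 → mem=3 r[T1]=2 [OK]
6. CAS T0 → mem=3 r[T0]=2 [RETRY]
7. LOAD T0 → mem=3 r[T0]=3 [LOAD]
8. CAS T0 → mem=4 r[T0]=3 [OK]
9. LOAD T1 → mem=4 r[T1]=4 [LOAD]
10. CAS T1 → mem=5 r[T1]=4 [OK]

T0 = (1, 1)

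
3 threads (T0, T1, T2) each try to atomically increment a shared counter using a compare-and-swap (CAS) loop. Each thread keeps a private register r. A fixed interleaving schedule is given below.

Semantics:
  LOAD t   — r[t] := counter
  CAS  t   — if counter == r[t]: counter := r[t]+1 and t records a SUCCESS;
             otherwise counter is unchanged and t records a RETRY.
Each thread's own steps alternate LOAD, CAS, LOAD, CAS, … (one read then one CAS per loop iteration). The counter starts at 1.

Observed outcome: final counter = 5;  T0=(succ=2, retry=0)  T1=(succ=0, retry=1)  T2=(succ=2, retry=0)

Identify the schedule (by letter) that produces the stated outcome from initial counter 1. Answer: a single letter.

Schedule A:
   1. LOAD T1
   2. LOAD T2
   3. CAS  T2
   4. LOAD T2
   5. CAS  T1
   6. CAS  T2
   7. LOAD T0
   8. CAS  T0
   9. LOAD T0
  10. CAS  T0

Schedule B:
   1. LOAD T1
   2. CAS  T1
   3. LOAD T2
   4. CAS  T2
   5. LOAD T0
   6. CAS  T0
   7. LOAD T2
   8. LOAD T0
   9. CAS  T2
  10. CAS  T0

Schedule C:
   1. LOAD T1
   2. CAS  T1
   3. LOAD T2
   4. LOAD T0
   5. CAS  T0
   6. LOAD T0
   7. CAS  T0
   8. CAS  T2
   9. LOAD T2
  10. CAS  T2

Run A:
[1] T1.load  rd  (counter 1, T1.r 1)
[2] T2.load  rd  (counter 1, T2.r 1)
[3] T2.cas  hit  (counter 2, T2.r 1)
[4] T2.load  rd  (counter 2, T2.r 2)
[5] T1.cas  miss  (counter 2, T1.r 1)
[6] T2.cas  hit  (counter 3, T2.r 2)
[7] T0.load  rd  (counter 3, T0.r 3)
[8] T0.cas  hit  (counter 4, T0.r 3)
[9] T0.load  rd  (counter 4, T0.r 4)
[10] T0.cas  hit  (counter 5, T0.r 4)

A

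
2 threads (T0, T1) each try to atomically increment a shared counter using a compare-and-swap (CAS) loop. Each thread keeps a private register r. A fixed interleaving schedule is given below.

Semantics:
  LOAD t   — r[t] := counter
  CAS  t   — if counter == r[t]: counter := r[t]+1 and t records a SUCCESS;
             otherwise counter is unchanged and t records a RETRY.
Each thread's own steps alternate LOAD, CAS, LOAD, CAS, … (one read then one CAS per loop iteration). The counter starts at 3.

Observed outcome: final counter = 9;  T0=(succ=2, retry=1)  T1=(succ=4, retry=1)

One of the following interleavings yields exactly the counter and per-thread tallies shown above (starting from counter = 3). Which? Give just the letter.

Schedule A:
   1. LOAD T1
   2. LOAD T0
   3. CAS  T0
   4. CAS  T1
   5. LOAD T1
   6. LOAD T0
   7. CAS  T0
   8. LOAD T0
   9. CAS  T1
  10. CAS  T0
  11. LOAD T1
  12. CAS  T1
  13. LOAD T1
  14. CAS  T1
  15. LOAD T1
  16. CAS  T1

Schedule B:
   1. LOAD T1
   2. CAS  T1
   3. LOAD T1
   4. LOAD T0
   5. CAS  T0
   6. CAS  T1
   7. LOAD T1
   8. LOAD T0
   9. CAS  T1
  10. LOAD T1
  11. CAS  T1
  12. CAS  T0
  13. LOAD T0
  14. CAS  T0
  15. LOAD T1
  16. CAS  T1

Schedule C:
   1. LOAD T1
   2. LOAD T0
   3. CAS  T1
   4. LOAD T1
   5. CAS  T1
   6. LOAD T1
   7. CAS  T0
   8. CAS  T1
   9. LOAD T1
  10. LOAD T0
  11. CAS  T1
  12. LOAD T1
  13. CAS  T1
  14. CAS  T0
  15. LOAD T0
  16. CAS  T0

B

Run B:
1. LOAD T1 → mem=3 r[T1]=3 [LOAD]
2. CAS T1 → mem=4 r[T1]=3 [OK]
3. LOAD T1 → mem=4 r[T1]=4 [LOAD]
4. LOAD T0 → mem=4 r[T0]=4 [LOAD]
5. CAS T0 → mem=5 r[T0]=4 [OK]
6. CAS T1 → mem=5 r[T1]=4 [RETRY]
7. LOAD T1 → mem=5 r[T1]=5 [LOAD]
8. LOAD T0 → mem=5 r[T0]=5 [LOAD]
9. CAS T1 → mem=6 r[T1]=5 [OK]
10. LOAD T1 → mem=6 r[T1]=6 [LOAD]
11. CAS T1 → mem=7 r[T1]=6 [OK]
12. CAS T0 → mem=7 r[T0]=5 [RETRY]
13. LOAD T0 → mem=7 r[T0]=7 [LOAD]
14. CAS T0 → mem=8 r[T0]=7 [OK]
15. LOAD T1 → mem=8 r[T1]=8 [LOAD]
16. CAS T1 → mem=9 r[T1]=8 [OK]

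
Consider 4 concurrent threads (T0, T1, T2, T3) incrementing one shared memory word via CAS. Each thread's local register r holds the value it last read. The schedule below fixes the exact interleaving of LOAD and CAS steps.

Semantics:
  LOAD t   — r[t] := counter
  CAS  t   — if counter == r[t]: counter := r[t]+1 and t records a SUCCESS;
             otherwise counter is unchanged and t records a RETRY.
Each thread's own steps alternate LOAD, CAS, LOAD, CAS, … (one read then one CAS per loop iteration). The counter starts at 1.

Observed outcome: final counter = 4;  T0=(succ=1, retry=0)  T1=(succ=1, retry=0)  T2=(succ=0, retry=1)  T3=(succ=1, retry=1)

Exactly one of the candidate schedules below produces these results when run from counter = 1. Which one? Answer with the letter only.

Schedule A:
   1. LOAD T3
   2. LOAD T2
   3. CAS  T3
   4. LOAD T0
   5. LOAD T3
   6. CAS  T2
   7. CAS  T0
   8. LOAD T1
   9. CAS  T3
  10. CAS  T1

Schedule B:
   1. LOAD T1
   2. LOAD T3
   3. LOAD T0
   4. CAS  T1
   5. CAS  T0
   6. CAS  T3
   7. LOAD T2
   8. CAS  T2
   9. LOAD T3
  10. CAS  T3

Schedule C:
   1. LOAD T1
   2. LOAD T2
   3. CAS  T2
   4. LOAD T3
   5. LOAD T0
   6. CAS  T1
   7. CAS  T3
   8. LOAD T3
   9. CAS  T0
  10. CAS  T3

Simulating candidate A:
#1 T3 reads 1
#2 T2 reads 1
#3 T3 CAS(1→2) writes; counter now 2
#4 T0 reads 2
#5 T3 reads 2
#6 T2 CAS(1→2) fails; counter now 2
#7 T0 CAS(2→3) writes; counter now 3
#8 T1 reads 3
#9 T3 CAS(2→3) fails; counter now 3
#10 T1 CAS(3→4) writes; counter now 4

A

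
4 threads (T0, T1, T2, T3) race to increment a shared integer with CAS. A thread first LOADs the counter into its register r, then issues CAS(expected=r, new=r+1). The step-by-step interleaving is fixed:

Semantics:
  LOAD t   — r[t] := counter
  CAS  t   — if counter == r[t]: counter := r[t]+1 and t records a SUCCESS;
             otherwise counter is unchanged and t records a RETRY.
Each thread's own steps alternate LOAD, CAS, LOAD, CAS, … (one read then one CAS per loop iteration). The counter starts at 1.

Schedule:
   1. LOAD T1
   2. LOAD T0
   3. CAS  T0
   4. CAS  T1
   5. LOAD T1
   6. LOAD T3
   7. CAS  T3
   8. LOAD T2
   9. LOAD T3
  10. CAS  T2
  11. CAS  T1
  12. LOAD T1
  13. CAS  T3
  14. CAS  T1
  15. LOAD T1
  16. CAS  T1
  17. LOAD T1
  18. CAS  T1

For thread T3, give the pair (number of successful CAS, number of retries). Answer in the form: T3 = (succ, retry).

#1 T1 reads 1
#2 T0 reads 1
#3 T0 CAS(1→2) writes; counter now 2
#4 T1 CAS(1→2) fails; counter now 2
#5 T1 reads 2
#6 T3 reads 2
#7 T3 CAS(2→3) writes; counter now 3
#8 T2 reads 3
#9 T3 reads 3
#10 T2 CAS(3→4) writes; counter now 4
#11 T1 CAS(2→3) fails; counter now 4
#12 T1 reads 4
#13 T3 CAS(3→4) fails; counter now 4
#14 T1 CAS(4→5) writes; counter now 5
#15 T1 reads 5
#16 T1 CAS(5→6) writes; counter now 6
#17 T1 reads 6
#18 T1 CAS(6→7) writes; counter now 7

T3 = (1, 1)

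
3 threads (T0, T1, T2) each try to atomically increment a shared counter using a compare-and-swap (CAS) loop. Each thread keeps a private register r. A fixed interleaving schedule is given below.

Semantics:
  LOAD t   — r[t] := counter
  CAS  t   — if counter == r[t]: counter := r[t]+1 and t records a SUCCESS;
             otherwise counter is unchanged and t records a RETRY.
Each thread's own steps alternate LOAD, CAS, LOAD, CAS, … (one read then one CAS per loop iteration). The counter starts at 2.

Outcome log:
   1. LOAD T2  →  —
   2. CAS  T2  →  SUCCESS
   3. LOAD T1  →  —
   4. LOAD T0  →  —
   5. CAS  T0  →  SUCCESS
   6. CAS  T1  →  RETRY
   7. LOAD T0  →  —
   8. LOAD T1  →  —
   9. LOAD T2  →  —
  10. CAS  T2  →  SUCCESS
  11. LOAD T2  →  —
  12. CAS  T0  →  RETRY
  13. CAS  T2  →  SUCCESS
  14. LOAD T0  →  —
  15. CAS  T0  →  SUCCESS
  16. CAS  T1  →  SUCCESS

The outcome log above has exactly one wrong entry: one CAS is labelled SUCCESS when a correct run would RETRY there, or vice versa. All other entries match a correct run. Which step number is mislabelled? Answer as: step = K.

Correct run:
T2 LOAD — after: cnt=2, r=2 — load
T2 CAS — after: cnt=3, r=2 — ok
T1 LOAD — after: cnt=3, r=3 — load
T0 LOAD — after: cnt=3, r=3 — load
T0 CAS — after: cnt=4, r=3 — ok
T1 CAS — after: cnt=4, r=3 — retry
T0 LOAD — after: cnt=4, r=4 — load
T1 LOAD — after: cnt=4, r=4 — load
T2 LOAD — after: cnt=4, r=4 — load
T2 CAS — after: cnt=5, r=4 — ok
T2 LOAD — after: cnt=5, r=5 — load
T0 CAS — after: cnt=5, r=4 — retry
T2 CAS — after: cnt=6, r=5 — ok
T0 LOAD — after: cnt=6, r=6 — load
T0 CAS — after: cnt=7, r=6 — ok
T1 CAS — after: cnt=7, r=4 — retry
Flip is step 16.

step = 16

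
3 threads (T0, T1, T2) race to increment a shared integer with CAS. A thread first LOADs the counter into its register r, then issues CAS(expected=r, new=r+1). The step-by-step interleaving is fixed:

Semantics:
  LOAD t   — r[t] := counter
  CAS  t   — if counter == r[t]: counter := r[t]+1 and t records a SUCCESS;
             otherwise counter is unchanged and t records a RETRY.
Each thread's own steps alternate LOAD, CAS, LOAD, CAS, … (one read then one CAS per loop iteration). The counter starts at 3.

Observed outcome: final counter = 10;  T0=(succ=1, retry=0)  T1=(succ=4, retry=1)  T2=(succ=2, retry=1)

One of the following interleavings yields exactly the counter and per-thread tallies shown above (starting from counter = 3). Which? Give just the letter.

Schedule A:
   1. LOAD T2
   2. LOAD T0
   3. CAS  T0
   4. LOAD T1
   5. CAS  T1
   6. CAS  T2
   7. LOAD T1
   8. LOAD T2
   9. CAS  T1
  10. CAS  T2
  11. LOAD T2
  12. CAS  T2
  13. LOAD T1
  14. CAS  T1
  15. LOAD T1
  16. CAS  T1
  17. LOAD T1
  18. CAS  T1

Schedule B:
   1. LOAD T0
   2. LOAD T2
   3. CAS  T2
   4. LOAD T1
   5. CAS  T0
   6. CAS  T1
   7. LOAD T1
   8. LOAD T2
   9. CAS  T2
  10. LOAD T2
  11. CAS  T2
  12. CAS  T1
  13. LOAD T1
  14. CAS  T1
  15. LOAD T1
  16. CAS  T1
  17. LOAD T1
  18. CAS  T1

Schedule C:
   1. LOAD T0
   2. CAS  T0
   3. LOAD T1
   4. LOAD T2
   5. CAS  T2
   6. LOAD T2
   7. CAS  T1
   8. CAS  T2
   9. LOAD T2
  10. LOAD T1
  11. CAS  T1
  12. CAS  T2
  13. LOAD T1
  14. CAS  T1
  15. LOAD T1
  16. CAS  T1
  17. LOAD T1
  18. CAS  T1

C

Tracing schedule C:
1. LOAD T0 → mem=3 r[T0]=3 [LOAD]
2. CAS T0 → mem=4 r[T0]=3 [OK]
3. LOAD T1 → mem=4 r[T1]=4 [LOAD]
4. LOAD T2 → mem=4 r[T2]=4 [LOAD]
5. CAS T2 → mem=5 r[T2]=4 [OK]
6. LOAD T2 → mem=5 r[T2]=5 [LOAD]
7. CAS T1 → mem=5 r[T1]=4 [RETRY]
8. CAS T2 → mem=6 r[T2]=5 [OK]
9. LOAD T2 → mem=6 r[T2]=6 [LOAD]
10. LOAD T1 → mem=6 r[T1]=6 [LOAD]
11. CAS T1 → mem=7 r[T1]=6 [OK]
12. CAS T2 → mem=7 r[T2]=6 [RETRY]
13. LOAD T1 → mem=7 r[T1]=7 [LOAD]
14. CAS T1 → mem=8 r[T1]=7 [OK]
15. LOAD T1 → mem=8 r[T1]=8 [LOAD]
16. CAS T1 → mem=9 r[T1]=8 [OK]
17. LOAD T1 → mem=9 r[T1]=9 [LOAD]
18. CAS T1 → mem=10 r[T1]=9 [OK]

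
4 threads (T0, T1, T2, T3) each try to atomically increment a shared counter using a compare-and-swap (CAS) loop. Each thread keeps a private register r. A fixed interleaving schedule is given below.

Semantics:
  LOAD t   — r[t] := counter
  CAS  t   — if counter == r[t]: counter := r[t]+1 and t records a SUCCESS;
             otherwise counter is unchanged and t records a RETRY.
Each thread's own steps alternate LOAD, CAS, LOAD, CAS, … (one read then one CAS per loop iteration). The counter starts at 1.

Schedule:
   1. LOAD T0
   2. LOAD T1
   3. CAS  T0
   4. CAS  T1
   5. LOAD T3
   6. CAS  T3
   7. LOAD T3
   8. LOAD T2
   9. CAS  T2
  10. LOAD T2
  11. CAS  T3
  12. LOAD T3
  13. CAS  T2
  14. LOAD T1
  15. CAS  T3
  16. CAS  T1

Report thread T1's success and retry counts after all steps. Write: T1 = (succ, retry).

T1 = (1, 1)

[1] T0.load  rd  (counter 1, T0.r 1)
[2] T1.load  rd  (counter 1, T1.r 1)
[3] T0.cas  hit  (counter 2, T0.r 1)
[4] T1.cas  miss  (counter 2, T1.r 1)
[5] T3.load  rd  (counter 2, T3.r 2)
[6] T3.cas  hit  (counter 3, T3.r 2)
[7] T3.load  rd  (counter 3, T3.r 3)
[8] T2.load  rd  (counter 3, T2.r 3)
[9] T2.cas  hit  (counter 4, T2.r 3)
[10] T2.load  rd  (counter 4, T2.r 4)
[11] T3.cas  miss  (counter 4, T3.r 3)
[12] T3.load  rd  (counter 4, T3.r 4)
[13] T2.cas  hit  (counter 5, T2.r 4)
[14] T1.load  rd  (counter 5, T1.r 5)
[15] T3.cas  miss  (counter 5, T3.r 4)
[16] T1.cas  hit  (counter 6, T1.r 5)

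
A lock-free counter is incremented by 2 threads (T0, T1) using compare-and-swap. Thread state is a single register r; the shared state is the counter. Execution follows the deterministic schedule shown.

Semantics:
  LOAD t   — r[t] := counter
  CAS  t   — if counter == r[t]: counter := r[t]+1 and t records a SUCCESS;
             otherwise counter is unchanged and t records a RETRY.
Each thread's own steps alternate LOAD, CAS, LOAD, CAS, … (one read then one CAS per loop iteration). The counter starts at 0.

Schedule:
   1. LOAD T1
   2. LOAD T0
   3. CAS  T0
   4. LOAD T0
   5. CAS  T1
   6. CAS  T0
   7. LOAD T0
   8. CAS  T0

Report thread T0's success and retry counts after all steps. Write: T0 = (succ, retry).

[1] T1.load  rd  (counter 0, T1.r 0)
[2] T0.load  rd  (counter 0, T0.r 0)
[3] T0.cas  hit  (counter 1, T0.r 0)
[4] T0.load  rd  (counter 1, T0.r 1)
[5] T1.cas  miss  (counter 1, T1.r 0)
[6] T0.cas  hit  (counter 2, T0.r 1)
[7] T0.load  rd  (counter 2, T0.r 2)
[8] T0.cas  hit  (counter 3, T0.r 2)

T0 = (3, 0)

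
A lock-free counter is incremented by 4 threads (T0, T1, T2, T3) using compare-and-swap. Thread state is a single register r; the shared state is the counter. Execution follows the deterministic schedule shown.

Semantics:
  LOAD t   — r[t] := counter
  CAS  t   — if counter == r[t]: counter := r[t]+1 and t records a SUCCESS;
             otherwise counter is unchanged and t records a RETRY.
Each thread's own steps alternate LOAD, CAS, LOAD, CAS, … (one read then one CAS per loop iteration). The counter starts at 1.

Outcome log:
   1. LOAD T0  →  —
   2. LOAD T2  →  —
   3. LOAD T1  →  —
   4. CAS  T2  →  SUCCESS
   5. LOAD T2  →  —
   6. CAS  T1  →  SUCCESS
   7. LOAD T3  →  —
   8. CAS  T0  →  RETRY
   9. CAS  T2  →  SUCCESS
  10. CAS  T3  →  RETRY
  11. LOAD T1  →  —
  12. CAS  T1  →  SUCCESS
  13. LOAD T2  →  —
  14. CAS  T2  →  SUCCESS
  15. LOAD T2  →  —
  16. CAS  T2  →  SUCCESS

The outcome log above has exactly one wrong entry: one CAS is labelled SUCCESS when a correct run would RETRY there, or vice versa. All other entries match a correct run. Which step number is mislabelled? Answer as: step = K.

Reference trace:
T0 LOAD — after: cnt=1, r=1 — load
T2 LOAD — after: cnt=1, r=1 — load
T1 LOAD — after: cnt=1, r=1 — load
T2 CAS — after: cnt=2, r=1 — ok
T2 LOAD — after: cnt=2, r=2 — load
T1 CAS — after: cnt=2, r=1 — retry
T3 LOAD — after: cnt=2, r=2 — load
T0 CAS — after: cnt=2, r=1 — retry
T2 CAS — after: cnt=3, r=2 — ok
T3 CAS — after: cnt=3, r=2 — retry
T1 LOAD — after: cnt=3, r=3 — load
T1 CAS — after: cnt=4, r=3 — ok
T2 LOAD — after: cnt=4, r=4 — load
T2 CAS — after: cnt=5, r=4 — ok
T2 LOAD — after: cnt=5, r=5 — load
T2 CAS — after: cnt=6, r=5 — ok
Flip is step 6.

step = 6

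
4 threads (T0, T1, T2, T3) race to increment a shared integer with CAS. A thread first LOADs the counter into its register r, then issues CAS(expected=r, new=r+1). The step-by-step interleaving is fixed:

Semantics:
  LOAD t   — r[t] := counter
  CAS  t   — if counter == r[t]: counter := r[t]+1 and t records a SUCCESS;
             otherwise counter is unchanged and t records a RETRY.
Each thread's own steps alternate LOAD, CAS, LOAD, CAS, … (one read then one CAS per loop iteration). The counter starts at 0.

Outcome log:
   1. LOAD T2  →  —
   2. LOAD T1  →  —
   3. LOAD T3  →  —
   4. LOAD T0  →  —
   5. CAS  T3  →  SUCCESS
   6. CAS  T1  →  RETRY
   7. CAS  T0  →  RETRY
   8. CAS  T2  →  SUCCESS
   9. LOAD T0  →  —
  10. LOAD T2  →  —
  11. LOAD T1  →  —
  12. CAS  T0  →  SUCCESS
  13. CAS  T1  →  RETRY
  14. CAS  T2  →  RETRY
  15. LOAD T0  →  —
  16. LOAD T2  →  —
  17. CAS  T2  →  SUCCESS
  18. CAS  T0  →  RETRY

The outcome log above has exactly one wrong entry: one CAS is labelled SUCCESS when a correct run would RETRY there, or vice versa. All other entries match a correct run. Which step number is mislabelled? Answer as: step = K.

Re-executing:
[1] T2.load  rd  (counter 0, T2.r 0)
[2] T1.load  rd  (counter 0, T1.r 0)
[3] T3.load  rd  (counter 0, T3.r 0)
[4] T0.load  rd  (counter 0, T0.r 0)
[5] T3.cas  hit  (counter 1, T3.r 0)
[6] T1.cas  miss  (counter 1, T1.r 0)
[7] T0.cas  miss  (counter 1, T0.r 0)
[8] T2.cas  miss  (counter 1, T2.r 0)
[9] T0.load  rd  (counter 1, T0.r 1)
[10] T2.load  rd  (counter 1, T2.r 1)
[11] T1.load  rd  (counter 1, T1.r 1)
[12] T0.cas  hit  (counter 2, T0.r 1)
[13] T1.cas  miss  (counter 2, T1.r 1)
[14] T2.cas  miss  (counter 2, T2.r 1)
[15] T0.load  rd  (counter 2, T0.r 2)
[16] T2.load  rd  (counter 2, T2.r 2)
[17] T2.cas  hit  (counter 3, T2.r 2)
[18] T0.cas  miss  (counter 3, T0.r 2)
Log disagrees first at step 8.

step = 8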